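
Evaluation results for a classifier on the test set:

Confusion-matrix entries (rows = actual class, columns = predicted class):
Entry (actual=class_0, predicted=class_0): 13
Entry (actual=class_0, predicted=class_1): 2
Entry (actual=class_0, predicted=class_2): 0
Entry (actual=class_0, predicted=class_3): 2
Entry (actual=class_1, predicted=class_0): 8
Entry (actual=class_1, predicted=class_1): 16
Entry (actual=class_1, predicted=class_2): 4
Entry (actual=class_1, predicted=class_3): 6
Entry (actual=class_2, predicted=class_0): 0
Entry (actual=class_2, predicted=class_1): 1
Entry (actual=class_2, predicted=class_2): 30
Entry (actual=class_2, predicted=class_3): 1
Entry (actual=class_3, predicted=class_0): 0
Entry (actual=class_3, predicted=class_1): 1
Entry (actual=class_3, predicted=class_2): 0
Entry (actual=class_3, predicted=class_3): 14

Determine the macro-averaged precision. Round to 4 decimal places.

Per-class precision (TP/(TP+FP)):
  class_0: TP=13, FP=8+0+0=8 → 13/21 = 0.61905
  class_1: TP=16, FP=2+1+1=4 → 16/20 = 0.80000
  class_2: TP=30, FP=0+4+0=4 → 30/34 = 0.88235
  class_3: TP=14, FP=2+6+1=9 → 14/23 = 0.60870
Macro-precision = mean = (0.61905 + 0.80000 + 0.88235 + 0.60870) / 4 = 0.7275

0.7275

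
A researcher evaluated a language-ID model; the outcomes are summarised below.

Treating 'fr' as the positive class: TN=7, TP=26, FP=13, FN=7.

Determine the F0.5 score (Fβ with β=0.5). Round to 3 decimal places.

0.688

Fβ = (1+β²)·TP / ((1+β²)·TP + β²·FN + FP), with β²=1/4
= 1.25·26 / (1.25·26 + 0.25·7 + 13) = 0.688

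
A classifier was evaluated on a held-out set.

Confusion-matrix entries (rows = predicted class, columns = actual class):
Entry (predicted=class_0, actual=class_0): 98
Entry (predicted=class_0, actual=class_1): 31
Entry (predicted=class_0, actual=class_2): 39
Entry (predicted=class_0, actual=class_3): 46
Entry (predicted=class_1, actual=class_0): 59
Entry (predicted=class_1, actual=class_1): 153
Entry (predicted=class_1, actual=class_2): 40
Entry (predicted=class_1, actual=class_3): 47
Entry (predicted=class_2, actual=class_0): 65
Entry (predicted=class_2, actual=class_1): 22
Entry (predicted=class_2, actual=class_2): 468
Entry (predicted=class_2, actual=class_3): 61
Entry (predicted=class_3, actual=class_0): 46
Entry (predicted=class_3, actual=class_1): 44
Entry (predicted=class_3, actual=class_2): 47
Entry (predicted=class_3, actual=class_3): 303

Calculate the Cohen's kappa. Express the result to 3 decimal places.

Observed agreement pₒ = trace/N = 1022/1569 = 0.6514
Expected agreement pₑ = Σ (rowᵢ·colᵢ)/N² = (268·214 + 250·299 + 594·616 + 457·440)/1569² = 0.2840
κ = (pₒ − pₑ)/(1 − pₑ) = (0.6514 − 0.2840)/(1 − 0.2840) = 0.513

0.513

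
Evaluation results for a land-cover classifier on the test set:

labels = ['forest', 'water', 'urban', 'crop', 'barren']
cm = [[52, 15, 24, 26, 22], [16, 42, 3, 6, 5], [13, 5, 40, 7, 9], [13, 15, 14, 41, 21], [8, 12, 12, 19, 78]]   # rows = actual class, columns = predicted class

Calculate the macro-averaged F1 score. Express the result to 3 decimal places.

Per-class F1 score (2·TP/(2·TP+FP+FN)):
  forest: TP=52, FP=16+13+13+8=50, FN=15+24+26+22=87 → 104/241 = 0.4315
  water: TP=42, FP=15+5+15+12=47, FN=16+3+6+5=30 → 84/161 = 0.5217
  urban: TP=40, FP=24+3+14+12=53, FN=13+5+7+9=34 → 80/167 = 0.4790
  crop: TP=41, FP=26+6+7+19=58, FN=13+15+14+21=63 → 82/203 = 0.4039
  barren: TP=78, FP=22+5+9+21=57, FN=8+12+12+19=51 → 156/264 = 0.5909
Macro-F1 score = mean = (0.4315 + 0.5217 + 0.4790 + 0.4039 + 0.5909) / 5 = 0.485

0.485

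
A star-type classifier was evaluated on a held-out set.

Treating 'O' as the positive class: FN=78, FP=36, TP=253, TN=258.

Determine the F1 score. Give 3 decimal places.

0.816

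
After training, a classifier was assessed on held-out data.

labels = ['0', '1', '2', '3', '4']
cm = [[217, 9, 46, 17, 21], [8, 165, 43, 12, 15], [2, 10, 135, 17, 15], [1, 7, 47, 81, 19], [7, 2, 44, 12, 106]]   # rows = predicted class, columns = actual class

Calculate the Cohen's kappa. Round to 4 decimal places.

Observed agreement pₒ = trace/N = 704/1058 = 0.66541
Expected agreement pₑ = Σ (rowᵢ·colᵢ)/N² = (235·310 + 193·243 + 315·179 + 139·155 + 176·171)/1058² = 0.20349
κ = (pₒ − pₑ)/(1 − pₑ) = (0.66541 − 0.20349)/(1 − 0.20349) = 0.5799

0.5799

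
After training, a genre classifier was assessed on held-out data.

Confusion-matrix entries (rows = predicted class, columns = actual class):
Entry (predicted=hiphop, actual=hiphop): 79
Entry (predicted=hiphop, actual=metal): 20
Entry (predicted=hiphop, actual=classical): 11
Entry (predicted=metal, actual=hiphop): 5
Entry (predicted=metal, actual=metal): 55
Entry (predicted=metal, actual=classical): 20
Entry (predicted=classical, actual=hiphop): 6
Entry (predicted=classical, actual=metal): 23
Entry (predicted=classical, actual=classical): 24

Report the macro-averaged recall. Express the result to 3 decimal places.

Per-class recall (TP/(TP+FN)):
  hiphop: TP=79, FN=5+6=11 → 79/90 = 0.8778
  metal: TP=55, FN=20+23=43 → 55/98 = 0.5612
  classical: TP=24, FN=11+20=31 → 24/55 = 0.4364
Macro-recall = mean = (0.8778 + 0.5612 + 0.4364) / 3 = 0.625

0.625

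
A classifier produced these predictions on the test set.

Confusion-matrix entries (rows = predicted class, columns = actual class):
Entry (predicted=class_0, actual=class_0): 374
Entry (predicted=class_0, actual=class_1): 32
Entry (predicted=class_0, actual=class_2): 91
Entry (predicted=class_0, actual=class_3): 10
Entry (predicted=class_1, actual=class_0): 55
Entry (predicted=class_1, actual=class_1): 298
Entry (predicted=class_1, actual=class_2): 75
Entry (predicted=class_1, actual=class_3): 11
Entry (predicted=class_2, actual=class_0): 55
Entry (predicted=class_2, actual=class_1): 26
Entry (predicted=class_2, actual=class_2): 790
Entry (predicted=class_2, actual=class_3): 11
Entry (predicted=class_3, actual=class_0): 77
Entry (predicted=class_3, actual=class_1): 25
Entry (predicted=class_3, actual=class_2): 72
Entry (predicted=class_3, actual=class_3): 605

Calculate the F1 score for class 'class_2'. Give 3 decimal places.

0.827

One-vs-rest for 'class_2': TP = diagonal; FP = other classes predicted 'class_2'; FN = 'class_2' predicted as other.
F1 score = 2·TP/(2·TP+FP+FN).
class_2: TP=790, FP=55+26+11=92, FN=91+75+72=238 → 1580/1910 = 0.8272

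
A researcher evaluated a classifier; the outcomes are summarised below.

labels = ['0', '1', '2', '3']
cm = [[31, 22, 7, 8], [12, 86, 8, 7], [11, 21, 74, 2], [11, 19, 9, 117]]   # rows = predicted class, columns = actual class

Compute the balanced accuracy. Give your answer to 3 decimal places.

0.672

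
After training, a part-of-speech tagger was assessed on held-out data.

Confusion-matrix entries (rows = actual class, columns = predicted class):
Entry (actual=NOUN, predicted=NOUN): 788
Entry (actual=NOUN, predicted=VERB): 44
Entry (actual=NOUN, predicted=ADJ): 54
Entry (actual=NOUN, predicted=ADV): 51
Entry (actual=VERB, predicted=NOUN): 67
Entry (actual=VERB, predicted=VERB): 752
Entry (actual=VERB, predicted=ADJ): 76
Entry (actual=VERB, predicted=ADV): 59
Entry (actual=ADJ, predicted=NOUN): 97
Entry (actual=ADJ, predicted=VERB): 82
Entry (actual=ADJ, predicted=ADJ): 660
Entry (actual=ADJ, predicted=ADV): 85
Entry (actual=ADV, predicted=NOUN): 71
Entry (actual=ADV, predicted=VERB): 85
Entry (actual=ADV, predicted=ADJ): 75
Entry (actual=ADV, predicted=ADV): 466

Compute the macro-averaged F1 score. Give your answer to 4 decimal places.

Per-class F1 score (2·TP/(2·TP+FP+FN)):
  NOUN: TP=788, FP=67+97+71=235, FN=44+54+51=149 → 1576/1960 = 0.80408
  VERB: TP=752, FP=44+82+85=211, FN=67+76+59=202 → 1504/1917 = 0.78456
  ADJ: TP=660, FP=54+76+75=205, FN=97+82+85=264 → 1320/1789 = 0.73784
  ADV: TP=466, FP=51+59+85=195, FN=71+85+75=231 → 932/1358 = 0.68630
Macro-F1 score = mean = (0.80408 + 0.78456 + 0.73784 + 0.68630) / 4 = 0.7532

0.7532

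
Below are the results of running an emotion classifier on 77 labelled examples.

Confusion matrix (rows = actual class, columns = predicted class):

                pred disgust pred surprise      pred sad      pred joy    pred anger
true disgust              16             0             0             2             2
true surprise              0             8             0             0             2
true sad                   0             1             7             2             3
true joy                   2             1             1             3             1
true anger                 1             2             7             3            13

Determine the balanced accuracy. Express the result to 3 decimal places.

Balanced accuracy = mean of per-class recall.
  disgust: recall = 16/20 = 0.8000
  surprise: recall = 8/10 = 0.8000
  sad: recall = 7/13 = 0.5385
  joy: recall = 3/8 = 0.3750
  anger: recall = 13/26 = 0.5000
Mean = (0.8000 + 0.8000 + 0.5385 + 0.3750 + 0.5000) / 5 = 0.603

0.603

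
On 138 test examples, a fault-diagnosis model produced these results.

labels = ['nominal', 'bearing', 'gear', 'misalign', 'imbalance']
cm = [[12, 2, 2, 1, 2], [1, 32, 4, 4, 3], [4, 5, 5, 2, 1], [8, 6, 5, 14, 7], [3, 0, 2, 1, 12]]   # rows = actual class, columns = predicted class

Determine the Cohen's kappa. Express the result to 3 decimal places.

Observed agreement pₒ = trace/N = 75/138 = 0.5435
Expected agreement pₑ = Σ (rowᵢ·colᵢ)/N² = (19·28 + 44·45 + 17·18 + 40·22 + 18·25)/138² = 0.2178
κ = (pₒ − pₑ)/(1 − pₑ) = (0.5435 − 0.2178)/(1 − 0.2178) = 0.416

0.416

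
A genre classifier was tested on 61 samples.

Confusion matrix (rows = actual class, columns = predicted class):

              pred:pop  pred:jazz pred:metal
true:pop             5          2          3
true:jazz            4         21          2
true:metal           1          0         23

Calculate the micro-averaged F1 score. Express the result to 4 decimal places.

Micro-averaging pools counts across classes: ΣTP=49, ΣFP=12, ΣFN=12.
Micro-F1 score = 2·TP/(2·TP+FP+FN) on pooled counts = 0.8033 (equals overall accuracy in single-label multiclass).

0.8033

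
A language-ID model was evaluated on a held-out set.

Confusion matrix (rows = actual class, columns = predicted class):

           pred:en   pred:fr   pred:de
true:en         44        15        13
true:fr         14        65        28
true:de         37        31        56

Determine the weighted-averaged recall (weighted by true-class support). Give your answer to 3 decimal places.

0.545

Per-class recall (TP/(TP+FN)):
  en: TP=44, FN=15+13=28 → 44/72 = 0.6111
  fr: TP=65, FN=14+28=42 → 65/107 = 0.6075
  de: TP=56, FN=37+31=68 → 56/124 = 0.4516
Weighted-recall = Σ (supportᵢ/N)·recallᵢ with N=303: (72/303)·0.6111 + (107/303)·0.6075 + (124/303)·0.4516 = 0.545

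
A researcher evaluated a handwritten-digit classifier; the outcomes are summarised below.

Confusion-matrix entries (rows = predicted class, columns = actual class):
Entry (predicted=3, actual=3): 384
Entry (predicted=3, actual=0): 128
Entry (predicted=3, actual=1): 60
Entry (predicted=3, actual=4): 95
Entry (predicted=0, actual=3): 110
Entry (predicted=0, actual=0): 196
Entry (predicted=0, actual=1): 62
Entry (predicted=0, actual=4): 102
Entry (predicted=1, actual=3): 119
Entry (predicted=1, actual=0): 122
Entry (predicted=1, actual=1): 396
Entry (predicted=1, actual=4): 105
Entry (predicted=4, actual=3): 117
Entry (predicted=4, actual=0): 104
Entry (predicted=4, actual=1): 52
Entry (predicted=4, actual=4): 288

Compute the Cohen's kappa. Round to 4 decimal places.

Observed agreement pₒ = trace/N = 1264/2440 = 0.51803
Expected agreement pₑ = Σ (rowᵢ·colᵢ)/N² = (730·667 + 550·470 + 570·742 + 590·561)/2440² = 0.25184
κ = (pₒ − pₑ)/(1 − pₑ) = (0.51803 − 0.25184)/(1 − 0.25184) = 0.3558

0.3558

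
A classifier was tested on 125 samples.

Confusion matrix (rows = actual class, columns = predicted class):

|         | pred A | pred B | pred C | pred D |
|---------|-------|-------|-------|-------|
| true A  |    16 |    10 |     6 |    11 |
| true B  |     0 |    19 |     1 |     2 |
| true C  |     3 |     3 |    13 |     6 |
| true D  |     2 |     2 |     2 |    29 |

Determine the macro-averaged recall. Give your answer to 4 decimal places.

0.6461

Per-class recall (TP/(TP+FN)):
  A: TP=16, FN=10+6+11=27 → 16/43 = 0.37209
  B: TP=19, FN=0+1+2=3 → 19/22 = 0.86364
  C: TP=13, FN=3+3+6=12 → 13/25 = 0.52000
  D: TP=29, FN=2+2+2=6 → 29/35 = 0.82857
Macro-recall = mean = (0.37209 + 0.86364 + 0.52000 + 0.82857) / 4 = 0.6461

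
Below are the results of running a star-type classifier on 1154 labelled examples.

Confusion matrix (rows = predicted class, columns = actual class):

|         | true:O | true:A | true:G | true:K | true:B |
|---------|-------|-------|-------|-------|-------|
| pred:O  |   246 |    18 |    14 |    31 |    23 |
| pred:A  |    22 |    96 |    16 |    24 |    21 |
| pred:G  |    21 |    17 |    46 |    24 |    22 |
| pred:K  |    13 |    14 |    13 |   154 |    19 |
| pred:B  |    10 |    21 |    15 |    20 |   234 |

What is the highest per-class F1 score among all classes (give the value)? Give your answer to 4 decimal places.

Per-class F1 score (2·TP/(2·TP+FP+FN)):
  O: TP=246, FP=18+14+31+23=86, FN=22+21+13+10=66 → 492/644 = 0.76398
  A: TP=96, FP=22+16+24+21=83, FN=18+17+14+21=70 → 192/345 = 0.55652
  G: TP=46, FP=21+17+24+22=84, FN=14+16+13+15=58 → 92/234 = 0.39316
  K: TP=154, FP=13+14+13+19=59, FN=31+24+24+20=99 → 308/466 = 0.66094
  B: TP=234, FP=10+21+15+20=66, FN=23+21+22+19=85 → 468/619 = 0.75606
Highest is class 'O' with F1 score = 0.7640.

0.7640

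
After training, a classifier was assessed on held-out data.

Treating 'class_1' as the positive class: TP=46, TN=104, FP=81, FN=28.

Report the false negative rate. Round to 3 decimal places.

0.378

FNR = FN/(FN+TP) = 28/(28+46) = 0.378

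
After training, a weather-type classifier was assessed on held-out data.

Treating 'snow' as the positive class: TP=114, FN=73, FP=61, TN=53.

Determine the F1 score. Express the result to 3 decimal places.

Precision = TP/(TP+FP) = 114/175 = 0.6514
Recall = TP/(TP+FN) = 114/187 = 0.6096
F1 = 2·TP/(2·TP+FP+FN) = 228/362 = 0.630

0.630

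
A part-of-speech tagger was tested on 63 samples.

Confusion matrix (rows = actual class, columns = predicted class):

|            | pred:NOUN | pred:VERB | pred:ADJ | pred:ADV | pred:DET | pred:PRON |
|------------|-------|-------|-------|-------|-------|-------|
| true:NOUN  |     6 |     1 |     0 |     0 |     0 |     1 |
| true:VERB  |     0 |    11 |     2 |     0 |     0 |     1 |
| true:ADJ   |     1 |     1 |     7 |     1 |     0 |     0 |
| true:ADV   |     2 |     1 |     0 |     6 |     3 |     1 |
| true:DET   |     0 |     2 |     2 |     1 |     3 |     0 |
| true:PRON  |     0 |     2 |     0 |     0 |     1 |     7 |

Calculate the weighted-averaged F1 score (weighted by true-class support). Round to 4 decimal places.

0.6281

Per-class F1 score (2·TP/(2·TP+FP+FN)):
  NOUN: TP=6, FP=0+1+2+0+0=3, FN=1+0+0+0+1=2 → 12/17 = 0.70588
  VERB: TP=11, FP=1+1+1+2+2=7, FN=0+2+0+0+1=3 → 22/32 = 0.68750
  ADJ: TP=7, FP=0+2+0+2+0=4, FN=1+1+1+0+0=3 → 14/21 = 0.66667
  ADV: TP=6, FP=0+0+1+1+0=2, FN=2+1+0+3+1=7 → 12/21 = 0.57143
  DET: TP=3, FP=0+0+0+3+1=4, FN=0+2+2+1+0=5 → 6/15 = 0.40000
  PRON: TP=7, FP=1+1+0+1+0=3, FN=0+2+0+0+1=3 → 14/20 = 0.70000
Weighted-F1 score = Σ (supportᵢ/N)·F1 scoreᵢ with N=63: (8/63)·0.70588 + (14/63)·0.68750 + (10/63)·0.66667 + (13/63)·0.57143 + (8/63)·0.40000 + (10/63)·0.70000 = 0.6281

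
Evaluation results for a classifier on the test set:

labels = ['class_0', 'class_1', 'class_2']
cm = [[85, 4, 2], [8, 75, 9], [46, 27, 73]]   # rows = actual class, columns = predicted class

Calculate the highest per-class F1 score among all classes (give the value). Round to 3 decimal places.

0.758

Per-class F1 score (2·TP/(2·TP+FP+FN)):
  class_0: TP=85, FP=8+46=54, FN=4+2=6 → 170/230 = 0.7391
  class_1: TP=75, FP=4+27=31, FN=8+9=17 → 150/198 = 0.7576
  class_2: TP=73, FP=2+9=11, FN=46+27=73 → 146/230 = 0.6348
Highest is class 'class_1' with F1 score = 0.758.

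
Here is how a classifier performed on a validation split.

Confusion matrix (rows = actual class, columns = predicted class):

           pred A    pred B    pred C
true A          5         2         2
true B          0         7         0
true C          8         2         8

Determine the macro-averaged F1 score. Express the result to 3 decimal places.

Per-class F1 score (2·TP/(2·TP+FP+FN)):
  A: TP=5, FP=0+8=8, FN=2+2=4 → 10/22 = 0.4545
  B: TP=7, FP=2+2=4, FN=0+0=0 → 14/18 = 0.7778
  C: TP=8, FP=2+0=2, FN=8+2=10 → 16/28 = 0.5714
Macro-F1 score = mean = (0.4545 + 0.7778 + 0.5714) / 3 = 0.601

0.601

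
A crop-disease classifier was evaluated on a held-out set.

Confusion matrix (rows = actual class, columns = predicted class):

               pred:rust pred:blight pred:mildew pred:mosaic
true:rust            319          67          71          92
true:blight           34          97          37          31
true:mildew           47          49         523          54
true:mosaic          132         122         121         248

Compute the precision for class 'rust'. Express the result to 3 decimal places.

precision = TP/(TP+FP).
rust: TP=319, FP=34+47+132=213 → 319/532 = 0.5996

0.600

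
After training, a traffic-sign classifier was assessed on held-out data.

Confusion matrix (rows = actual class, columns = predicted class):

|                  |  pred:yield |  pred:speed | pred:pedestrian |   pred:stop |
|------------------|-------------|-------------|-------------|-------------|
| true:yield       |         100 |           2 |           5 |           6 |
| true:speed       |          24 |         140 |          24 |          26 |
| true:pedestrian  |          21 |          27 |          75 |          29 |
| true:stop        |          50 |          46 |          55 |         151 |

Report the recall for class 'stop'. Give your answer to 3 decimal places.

0.500

Take TP from the diagonal, FP from the rest of the 'stop' prediction marginal, FN from the rest of the 'stop' actual marginal.
recall = TP/(TP+FN).
stop: TP=151, FN=50+46+55=151 → 151/302 = 0.5000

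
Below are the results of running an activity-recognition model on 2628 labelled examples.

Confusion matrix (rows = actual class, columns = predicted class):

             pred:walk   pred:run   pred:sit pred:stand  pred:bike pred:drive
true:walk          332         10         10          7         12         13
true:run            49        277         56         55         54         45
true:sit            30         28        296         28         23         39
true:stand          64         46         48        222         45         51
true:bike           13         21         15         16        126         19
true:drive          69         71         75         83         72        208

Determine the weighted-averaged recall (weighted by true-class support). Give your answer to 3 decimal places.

Per-class recall (TP/(TP+FN)):
  walk: TP=332, FN=10+10+7+12+13=52 → 332/384 = 0.8646
  run: TP=277, FN=49+56+55+54+45=259 → 277/536 = 0.5168
  sit: TP=296, FN=30+28+28+23+39=148 → 296/444 = 0.6667
  stand: TP=222, FN=64+46+48+45+51=254 → 222/476 = 0.4664
  bike: TP=126, FN=13+21+15+16+19=84 → 126/210 = 0.6000
  drive: TP=208, FN=69+71+75+83+72=370 → 208/578 = 0.3599
Weighted-recall = Σ (supportᵢ/N)·recallᵢ with N=2628: (384/2628)·0.8646 + (536/2628)·0.5168 + (444/2628)·0.6667 + (476/2628)·0.4664 + (210/2628)·0.6000 + (578/2628)·0.3599 = 0.556

0.556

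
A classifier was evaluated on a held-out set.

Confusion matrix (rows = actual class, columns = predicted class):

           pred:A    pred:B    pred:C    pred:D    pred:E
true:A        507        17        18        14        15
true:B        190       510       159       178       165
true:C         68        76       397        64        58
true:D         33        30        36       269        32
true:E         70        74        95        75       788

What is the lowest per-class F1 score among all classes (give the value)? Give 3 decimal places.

0.534

Per-class F1 score (2·TP/(2·TP+FP+FN)):
  A: TP=507, FP=190+68+33+70=361, FN=17+18+14+15=64 → 1014/1439 = 0.7047
  B: TP=510, FP=17+76+30+74=197, FN=190+159+178+165=692 → 1020/1909 = 0.5343
  C: TP=397, FP=18+159+36+95=308, FN=68+76+64+58=266 → 794/1368 = 0.5804
  D: TP=269, FP=14+178+64+75=331, FN=33+30+36+32=131 → 538/1000 = 0.5380
  E: TP=788, FP=15+165+58+32=270, FN=70+74+95+75=314 → 1576/2160 = 0.7296
Lowest is class 'B' with F1 score = 0.534.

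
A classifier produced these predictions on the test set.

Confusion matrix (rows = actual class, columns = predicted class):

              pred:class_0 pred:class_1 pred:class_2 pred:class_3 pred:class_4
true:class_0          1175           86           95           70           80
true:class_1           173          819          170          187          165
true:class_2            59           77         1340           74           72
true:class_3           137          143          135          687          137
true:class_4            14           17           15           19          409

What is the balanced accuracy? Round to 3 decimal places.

Balanced accuracy = mean of per-class recall.
  class_0: recall = 1175/1506 = 0.7802
  class_1: recall = 819/1514 = 0.5410
  class_2: recall = 1340/1622 = 0.8261
  class_3: recall = 687/1239 = 0.5545
  class_4: recall = 409/474 = 0.8629
Mean = (0.7802 + 0.5410 + 0.8261 + 0.5545 + 0.8629) / 5 = 0.713

0.713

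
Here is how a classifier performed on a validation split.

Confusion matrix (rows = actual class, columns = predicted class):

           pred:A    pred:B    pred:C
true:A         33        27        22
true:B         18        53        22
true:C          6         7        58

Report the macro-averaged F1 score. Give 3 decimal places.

0.578

Per-class F1 score (2·TP/(2·TP+FP+FN)):
  A: TP=33, FP=18+6=24, FN=27+22=49 → 66/139 = 0.4748
  B: TP=53, FP=27+7=34, FN=18+22=40 → 106/180 = 0.5889
  C: TP=58, FP=22+22=44, FN=6+7=13 → 116/173 = 0.6705
Macro-F1 score = mean = (0.4748 + 0.5889 + 0.6705) / 3 = 0.578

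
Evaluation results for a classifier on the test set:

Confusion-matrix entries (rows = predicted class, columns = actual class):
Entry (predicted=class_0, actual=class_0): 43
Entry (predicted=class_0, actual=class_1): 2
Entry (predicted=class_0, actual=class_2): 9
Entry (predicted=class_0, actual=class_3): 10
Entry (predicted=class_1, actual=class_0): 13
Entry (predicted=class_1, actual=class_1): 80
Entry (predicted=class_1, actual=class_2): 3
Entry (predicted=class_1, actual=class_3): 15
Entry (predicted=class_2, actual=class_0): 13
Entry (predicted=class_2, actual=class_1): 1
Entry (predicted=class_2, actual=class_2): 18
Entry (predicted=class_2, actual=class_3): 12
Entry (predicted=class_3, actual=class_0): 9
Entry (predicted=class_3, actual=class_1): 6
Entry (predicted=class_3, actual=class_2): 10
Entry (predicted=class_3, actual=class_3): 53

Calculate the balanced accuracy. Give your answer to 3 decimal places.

Balanced accuracy = mean of per-class recall.
  class_0: recall = 43/78 = 0.5513
  class_1: recall = 80/89 = 0.8989
  class_2: recall = 18/40 = 0.4500
  class_3: recall = 53/90 = 0.5889
Mean = (0.5513 + 0.8989 + 0.4500 + 0.5889) / 4 = 0.622

0.622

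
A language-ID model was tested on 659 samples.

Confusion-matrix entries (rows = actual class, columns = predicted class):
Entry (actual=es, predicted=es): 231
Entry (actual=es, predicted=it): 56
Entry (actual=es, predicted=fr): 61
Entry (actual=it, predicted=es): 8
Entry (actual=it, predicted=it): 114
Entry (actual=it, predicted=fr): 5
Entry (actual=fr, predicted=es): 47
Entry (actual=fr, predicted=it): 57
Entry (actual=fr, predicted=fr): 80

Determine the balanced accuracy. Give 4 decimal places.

0.6654

Balanced accuracy = mean of per-class recall.
  es: recall = 231/348 = 0.66379
  it: recall = 114/127 = 0.89764
  fr: recall = 80/184 = 0.43478
Mean = (0.66379 + 0.89764 + 0.43478) / 3 = 0.6654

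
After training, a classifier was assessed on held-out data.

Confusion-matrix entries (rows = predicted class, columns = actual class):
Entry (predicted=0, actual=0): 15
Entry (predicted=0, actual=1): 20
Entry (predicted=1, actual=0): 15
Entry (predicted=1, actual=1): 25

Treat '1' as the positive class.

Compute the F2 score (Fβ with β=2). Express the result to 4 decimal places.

Fβ = (1+β²)·TP / ((1+β²)·TP + β²·FN + FP), with β²=4
= 5·25 / (5·25 + 4·20 + 15) = 0.5682

0.5682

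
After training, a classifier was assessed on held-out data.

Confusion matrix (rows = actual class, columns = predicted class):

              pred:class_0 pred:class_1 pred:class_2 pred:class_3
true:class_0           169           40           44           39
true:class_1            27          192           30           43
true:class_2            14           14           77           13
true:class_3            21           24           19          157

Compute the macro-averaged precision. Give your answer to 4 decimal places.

Per-class precision (TP/(TP+FP)):
  class_0: TP=169, FP=27+14+21=62 → 169/231 = 0.73160
  class_1: TP=192, FP=40+14+24=78 → 192/270 = 0.71111
  class_2: TP=77, FP=44+30+19=93 → 77/170 = 0.45294
  class_3: TP=157, FP=39+43+13=95 → 157/252 = 0.62302
Macro-precision = mean = (0.73160 + 0.71111 + 0.45294 + 0.62302) / 4 = 0.6297

0.6297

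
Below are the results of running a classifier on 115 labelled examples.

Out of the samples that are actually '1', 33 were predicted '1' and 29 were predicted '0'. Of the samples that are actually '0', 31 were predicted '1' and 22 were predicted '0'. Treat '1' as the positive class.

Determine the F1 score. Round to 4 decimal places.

Precision = TP/(TP+FP) = 33/64 = 0.5156
Recall = TP/(TP+FN) = 33/62 = 0.5323
F1 = 2·TP/(2·TP+FP+FN) = 66/126 = 0.5238

0.5238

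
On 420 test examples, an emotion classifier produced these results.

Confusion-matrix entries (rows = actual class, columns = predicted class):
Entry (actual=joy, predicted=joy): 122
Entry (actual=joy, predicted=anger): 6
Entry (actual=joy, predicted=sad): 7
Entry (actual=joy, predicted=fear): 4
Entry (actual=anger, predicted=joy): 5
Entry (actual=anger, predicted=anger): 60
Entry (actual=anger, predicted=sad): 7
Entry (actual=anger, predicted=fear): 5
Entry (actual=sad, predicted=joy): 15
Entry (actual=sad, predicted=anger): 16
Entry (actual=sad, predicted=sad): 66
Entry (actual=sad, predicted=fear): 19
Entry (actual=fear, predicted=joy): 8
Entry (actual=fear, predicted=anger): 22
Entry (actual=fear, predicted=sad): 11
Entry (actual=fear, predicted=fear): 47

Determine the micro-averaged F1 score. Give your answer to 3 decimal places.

0.702

Micro-averaging pools counts across classes: ΣTP=295, ΣFP=125, ΣFN=125.
Micro-F1 score = 2·TP/(2·TP+FP+FN) on pooled counts = 0.702 (equals overall accuracy in single-label multiclass).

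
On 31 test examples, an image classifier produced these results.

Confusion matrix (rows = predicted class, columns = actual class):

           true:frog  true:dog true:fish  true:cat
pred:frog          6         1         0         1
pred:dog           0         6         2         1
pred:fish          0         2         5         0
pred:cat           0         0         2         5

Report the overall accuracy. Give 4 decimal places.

0.7097

Accuracy = trace / total = (6+6+5+5=22) / 31 = 22/31 = 0.7097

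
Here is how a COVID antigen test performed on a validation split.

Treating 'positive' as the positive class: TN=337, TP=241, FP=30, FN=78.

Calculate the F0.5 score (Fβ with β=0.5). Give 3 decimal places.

Fβ = (1+β²)·TP / ((1+β²)·TP + β²·FN + FP), with β²=1/4
= 1.25·241 / (1.25·241 + 0.25·78 + 30) = 0.859

0.859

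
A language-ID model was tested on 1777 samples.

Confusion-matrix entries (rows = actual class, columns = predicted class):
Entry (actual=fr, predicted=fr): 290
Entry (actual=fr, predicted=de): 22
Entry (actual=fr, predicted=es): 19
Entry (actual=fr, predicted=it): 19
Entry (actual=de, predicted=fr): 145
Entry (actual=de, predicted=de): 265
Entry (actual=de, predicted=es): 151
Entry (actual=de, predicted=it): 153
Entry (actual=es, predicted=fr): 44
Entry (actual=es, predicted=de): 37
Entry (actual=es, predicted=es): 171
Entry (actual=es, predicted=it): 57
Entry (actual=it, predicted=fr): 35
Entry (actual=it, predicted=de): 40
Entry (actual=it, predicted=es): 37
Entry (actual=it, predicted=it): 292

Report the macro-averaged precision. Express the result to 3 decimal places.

Per-class precision (TP/(TP+FP)):
  fr: TP=290, FP=145+44+35=224 → 290/514 = 0.5642
  de: TP=265, FP=22+37+40=99 → 265/364 = 0.7280
  es: TP=171, FP=19+151+37=207 → 171/378 = 0.4524
  it: TP=292, FP=19+153+57=229 → 292/521 = 0.5605
Macro-precision = mean = (0.5642 + 0.7280 + 0.4524 + 0.5605) / 4 = 0.576

0.576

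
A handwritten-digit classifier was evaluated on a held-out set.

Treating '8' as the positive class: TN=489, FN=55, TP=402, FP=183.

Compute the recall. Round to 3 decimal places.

Recall = TP/(TP+FN) = 402/(402+55) = 402/457 = 0.880

0.880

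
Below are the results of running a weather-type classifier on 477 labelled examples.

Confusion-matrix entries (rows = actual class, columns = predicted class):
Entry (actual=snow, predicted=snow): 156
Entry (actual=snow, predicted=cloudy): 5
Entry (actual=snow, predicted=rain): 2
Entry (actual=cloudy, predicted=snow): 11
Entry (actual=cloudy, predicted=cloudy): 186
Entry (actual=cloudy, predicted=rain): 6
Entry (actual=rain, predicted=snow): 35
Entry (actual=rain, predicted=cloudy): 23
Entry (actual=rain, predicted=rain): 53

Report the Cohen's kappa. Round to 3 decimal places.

0.729

Observed agreement pₒ = trace/N = 395/477 = 0.8281
Expected agreement pₑ = Σ (rowᵢ·colᵢ)/N² = (163·202 + 203·214 + 111·61)/477² = 0.3654
κ = (pₒ − pₑ)/(1 − pₑ) = (0.8281 − 0.3654)/(1 − 0.3654) = 0.729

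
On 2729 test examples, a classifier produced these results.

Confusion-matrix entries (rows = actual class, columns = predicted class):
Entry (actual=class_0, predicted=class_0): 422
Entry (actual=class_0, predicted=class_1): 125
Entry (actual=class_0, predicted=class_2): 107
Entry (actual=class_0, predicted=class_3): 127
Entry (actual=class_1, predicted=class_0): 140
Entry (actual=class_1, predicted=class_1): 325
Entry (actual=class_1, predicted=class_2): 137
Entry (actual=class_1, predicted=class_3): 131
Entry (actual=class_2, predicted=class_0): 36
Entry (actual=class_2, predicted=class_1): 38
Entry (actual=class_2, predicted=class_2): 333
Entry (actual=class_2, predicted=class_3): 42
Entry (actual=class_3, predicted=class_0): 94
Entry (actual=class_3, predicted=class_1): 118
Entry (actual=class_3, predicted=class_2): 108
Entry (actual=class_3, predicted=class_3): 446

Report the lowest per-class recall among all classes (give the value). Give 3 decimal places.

0.443

Per-class recall (TP/(TP+FN)):
  class_0: TP=422, FN=125+107+127=359 → 422/781 = 0.5403
  class_1: TP=325, FN=140+137+131=408 → 325/733 = 0.4434
  class_2: TP=333, FN=36+38+42=116 → 333/449 = 0.7416
  class_3: TP=446, FN=94+118+108=320 → 446/766 = 0.5822
Lowest is class 'class_1' with recall = 0.443.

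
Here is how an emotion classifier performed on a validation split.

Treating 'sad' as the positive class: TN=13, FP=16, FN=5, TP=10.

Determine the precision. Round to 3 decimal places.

0.385

Precision = TP/(TP+FP) = 10/(10+16) = 10/26 = 0.385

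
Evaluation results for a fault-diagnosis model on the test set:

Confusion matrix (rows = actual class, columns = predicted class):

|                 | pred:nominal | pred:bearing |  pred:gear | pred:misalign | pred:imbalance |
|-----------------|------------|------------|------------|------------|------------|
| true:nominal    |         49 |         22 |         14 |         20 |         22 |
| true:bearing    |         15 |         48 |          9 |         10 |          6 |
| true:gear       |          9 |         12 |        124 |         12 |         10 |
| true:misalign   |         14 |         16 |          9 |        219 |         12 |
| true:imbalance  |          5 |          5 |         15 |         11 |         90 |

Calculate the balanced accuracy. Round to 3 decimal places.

0.640

Balanced accuracy = mean of per-class recall.
  nominal: recall = 49/127 = 0.3858
  bearing: recall = 48/88 = 0.5455
  gear: recall = 124/167 = 0.7425
  misalign: recall = 219/270 = 0.8111
  imbalance: recall = 90/126 = 0.7143
Mean = (0.3858 + 0.5455 + 0.7425 + 0.8111 + 0.7143) / 5 = 0.640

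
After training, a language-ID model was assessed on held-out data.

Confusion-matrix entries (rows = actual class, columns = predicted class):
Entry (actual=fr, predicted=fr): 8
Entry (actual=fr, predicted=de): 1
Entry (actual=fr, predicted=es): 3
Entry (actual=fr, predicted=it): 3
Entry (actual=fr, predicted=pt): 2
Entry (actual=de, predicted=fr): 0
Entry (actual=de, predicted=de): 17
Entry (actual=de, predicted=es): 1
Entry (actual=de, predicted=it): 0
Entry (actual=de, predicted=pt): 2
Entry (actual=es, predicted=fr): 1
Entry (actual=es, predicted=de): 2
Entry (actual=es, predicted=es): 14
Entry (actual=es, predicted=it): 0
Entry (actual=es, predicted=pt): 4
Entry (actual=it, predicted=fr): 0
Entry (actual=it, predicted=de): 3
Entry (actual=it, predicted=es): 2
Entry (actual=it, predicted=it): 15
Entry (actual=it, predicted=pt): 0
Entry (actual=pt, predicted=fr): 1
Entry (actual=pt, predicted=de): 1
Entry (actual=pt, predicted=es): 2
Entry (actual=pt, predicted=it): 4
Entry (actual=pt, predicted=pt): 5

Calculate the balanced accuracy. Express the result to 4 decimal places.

Balanced accuracy = mean of per-class recall.
  fr: recall = 8/17 = 0.47059
  de: recall = 17/20 = 0.85000
  es: recall = 14/21 = 0.66667
  it: recall = 15/20 = 0.75000
  pt: recall = 5/13 = 0.38462
Mean = (0.47059 + 0.85000 + 0.66667 + 0.75000 + 0.38462) / 5 = 0.6244

0.6244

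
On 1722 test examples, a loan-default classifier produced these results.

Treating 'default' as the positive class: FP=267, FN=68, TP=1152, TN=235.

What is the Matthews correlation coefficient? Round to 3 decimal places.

0.492

MCC = (TP·TN − FP·FN) / √((TP+FP)(TP+FN)(TN+FP)(TN+FN))
Numerator = 1152·235 − 267·68 = 252564
Denominator = √(1419·1220·502·303) = √263322865080 = 513149.9441
MCC = 252564 / 513149.9441 = 0.492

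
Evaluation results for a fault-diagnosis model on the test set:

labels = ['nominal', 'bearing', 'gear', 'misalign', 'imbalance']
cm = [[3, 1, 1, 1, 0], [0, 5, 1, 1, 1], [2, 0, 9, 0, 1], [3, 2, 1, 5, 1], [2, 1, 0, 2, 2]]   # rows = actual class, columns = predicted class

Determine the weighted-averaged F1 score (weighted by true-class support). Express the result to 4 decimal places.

0.5334

Per-class F1 score (2·TP/(2·TP+FP+FN)):
  nominal: TP=3, FP=0+2+3+2=7, FN=1+1+1+0=3 → 6/16 = 0.37500
  bearing: TP=5, FP=1+0+2+1=4, FN=0+1+1+1=3 → 10/17 = 0.58824
  gear: TP=9, FP=1+1+1+0=3, FN=2+0+0+1=3 → 18/24 = 0.75000
  misalign: TP=5, FP=1+1+0+2=4, FN=3+2+1+1=7 → 10/21 = 0.47619
  imbalance: TP=2, FP=0+1+1+1=3, FN=2+1+0+2=5 → 4/12 = 0.33333
Weighted-F1 score = Σ (supportᵢ/N)·F1 scoreᵢ with N=45: (6/45)·0.37500 + (8/45)·0.58824 + (12/45)·0.75000 + (12/45)·0.47619 + (7/45)·0.33333 = 0.5334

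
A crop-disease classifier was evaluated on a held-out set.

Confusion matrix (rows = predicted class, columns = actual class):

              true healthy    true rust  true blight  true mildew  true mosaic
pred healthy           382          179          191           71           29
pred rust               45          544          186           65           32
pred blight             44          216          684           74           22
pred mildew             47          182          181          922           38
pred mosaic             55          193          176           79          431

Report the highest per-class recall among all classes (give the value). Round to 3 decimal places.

Per-class recall (TP/(TP+FN)):
  healthy: TP=382, FN=45+44+47+55=191 → 382/573 = 0.6667
  rust: TP=544, FN=179+216+182+193=770 → 544/1314 = 0.4140
  blight: TP=684, FN=191+186+181+176=734 → 684/1418 = 0.4824
  mildew: TP=922, FN=71+65+74+79=289 → 922/1211 = 0.7614
  mosaic: TP=431, FN=29+32+22+38=121 → 431/552 = 0.7808
Highest is class 'mosaic' with recall = 0.781.

0.781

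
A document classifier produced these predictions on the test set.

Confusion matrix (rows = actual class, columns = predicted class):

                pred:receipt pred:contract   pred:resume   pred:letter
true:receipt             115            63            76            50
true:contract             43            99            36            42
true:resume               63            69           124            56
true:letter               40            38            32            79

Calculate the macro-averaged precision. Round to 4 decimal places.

0.4048

Per-class precision (TP/(TP+FP)):
  receipt: TP=115, FP=43+63+40=146 → 115/261 = 0.44061
  contract: TP=99, FP=63+69+38=170 → 99/269 = 0.36803
  resume: TP=124, FP=76+36+32=144 → 124/268 = 0.46269
  letter: TP=79, FP=50+42+56=148 → 79/227 = 0.34802
Macro-precision = mean = (0.44061 + 0.36803 + 0.46269 + 0.34802) / 4 = 0.4048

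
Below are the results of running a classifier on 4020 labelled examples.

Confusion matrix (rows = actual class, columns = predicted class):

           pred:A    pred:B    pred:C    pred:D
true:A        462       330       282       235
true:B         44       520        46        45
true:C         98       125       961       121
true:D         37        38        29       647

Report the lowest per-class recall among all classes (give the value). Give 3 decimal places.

Per-class recall (TP/(TP+FN)):
  A: TP=462, FN=330+282+235=847 → 462/1309 = 0.3529
  B: TP=520, FN=44+46+45=135 → 520/655 = 0.7939
  C: TP=961, FN=98+125+121=344 → 961/1305 = 0.7364
  D: TP=647, FN=37+38+29=104 → 647/751 = 0.8615
Lowest is class 'A' with recall = 0.353.

0.353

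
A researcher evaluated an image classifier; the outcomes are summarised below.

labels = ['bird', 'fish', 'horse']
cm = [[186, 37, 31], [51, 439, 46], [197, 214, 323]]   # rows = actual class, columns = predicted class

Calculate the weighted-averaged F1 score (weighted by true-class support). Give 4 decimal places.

Per-class F1 score (2·TP/(2·TP+FP+FN)):
  bird: TP=186, FP=51+197=248, FN=37+31=68 → 372/688 = 0.54070
  fish: TP=439, FP=37+214=251, FN=51+46=97 → 878/1226 = 0.71615
  horse: TP=323, FP=31+46=77, FN=197+214=411 → 646/1134 = 0.56966
Weighted-F1 score = Σ (supportᵢ/N)·F1 scoreᵢ with N=1524: (254/1524)·0.54070 + (536/1524)·0.71615 + (734/1524)·0.56966 = 0.6164

0.6164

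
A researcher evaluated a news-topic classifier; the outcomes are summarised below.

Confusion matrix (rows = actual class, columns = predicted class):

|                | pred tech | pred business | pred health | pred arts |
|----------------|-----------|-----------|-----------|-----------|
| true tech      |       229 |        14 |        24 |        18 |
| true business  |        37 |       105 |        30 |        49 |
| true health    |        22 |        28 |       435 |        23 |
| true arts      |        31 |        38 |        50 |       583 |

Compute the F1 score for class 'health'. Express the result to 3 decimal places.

0.831

F1 score = 2·TP/(2·TP+FP+FN).
health: TP=435, FP=24+30+50=104, FN=22+28+23=73 → 870/1047 = 0.8309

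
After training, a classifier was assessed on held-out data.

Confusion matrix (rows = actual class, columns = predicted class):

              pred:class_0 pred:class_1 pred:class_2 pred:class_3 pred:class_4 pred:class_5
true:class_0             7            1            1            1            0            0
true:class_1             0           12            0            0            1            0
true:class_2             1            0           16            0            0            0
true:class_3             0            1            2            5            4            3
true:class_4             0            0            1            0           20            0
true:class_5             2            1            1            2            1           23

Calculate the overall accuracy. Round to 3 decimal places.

0.783

Accuracy = trace / total = (7+12+16+5+20+23=83) / 106 = 83/106 = 0.783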